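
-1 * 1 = -1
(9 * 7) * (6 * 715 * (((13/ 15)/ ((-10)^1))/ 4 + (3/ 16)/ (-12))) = -1612611/ 160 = -10078.82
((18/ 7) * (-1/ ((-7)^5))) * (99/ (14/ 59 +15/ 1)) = 105138/ 105766451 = 0.00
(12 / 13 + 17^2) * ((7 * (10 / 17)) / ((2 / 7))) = 923405 / 221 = 4178.30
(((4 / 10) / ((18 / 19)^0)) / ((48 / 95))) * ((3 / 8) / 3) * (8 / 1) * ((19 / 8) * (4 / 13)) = 0.58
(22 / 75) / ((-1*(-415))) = 22 / 31125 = 0.00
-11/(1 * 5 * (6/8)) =-44/15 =-2.93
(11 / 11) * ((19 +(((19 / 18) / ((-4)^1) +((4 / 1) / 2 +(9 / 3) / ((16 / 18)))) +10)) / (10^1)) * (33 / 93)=3377 / 2790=1.21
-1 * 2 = -2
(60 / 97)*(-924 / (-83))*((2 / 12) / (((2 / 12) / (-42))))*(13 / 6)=-626.64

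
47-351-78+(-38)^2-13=1049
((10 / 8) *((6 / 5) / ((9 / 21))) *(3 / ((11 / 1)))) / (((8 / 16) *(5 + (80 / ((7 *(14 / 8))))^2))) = 16807 / 419485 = 0.04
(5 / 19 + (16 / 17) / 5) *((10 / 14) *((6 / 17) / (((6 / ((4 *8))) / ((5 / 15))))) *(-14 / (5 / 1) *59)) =-33.42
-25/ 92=-0.27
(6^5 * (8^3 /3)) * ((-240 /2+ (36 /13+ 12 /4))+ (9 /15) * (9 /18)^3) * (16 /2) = -1211972623.75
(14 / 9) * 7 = 98 / 9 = 10.89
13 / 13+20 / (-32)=3 / 8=0.38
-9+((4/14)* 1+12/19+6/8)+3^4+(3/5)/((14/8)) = 196867/2660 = 74.01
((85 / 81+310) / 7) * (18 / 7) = 50390 / 441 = 114.26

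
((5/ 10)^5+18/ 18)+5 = 6.03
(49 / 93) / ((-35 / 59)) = -413 / 465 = -0.89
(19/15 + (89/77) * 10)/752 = 14813/868560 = 0.02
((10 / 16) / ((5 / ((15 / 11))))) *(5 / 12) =25 / 352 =0.07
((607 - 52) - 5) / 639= 550 / 639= 0.86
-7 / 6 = -1.17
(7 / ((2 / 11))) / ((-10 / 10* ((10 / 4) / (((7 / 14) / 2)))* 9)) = -77 / 180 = -0.43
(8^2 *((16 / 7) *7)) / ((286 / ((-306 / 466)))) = -78336 / 33319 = -2.35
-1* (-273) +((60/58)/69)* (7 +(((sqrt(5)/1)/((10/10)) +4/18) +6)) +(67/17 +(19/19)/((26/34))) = 10* sqrt(5)/667 +369405469/1326663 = 278.48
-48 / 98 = -24 / 49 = -0.49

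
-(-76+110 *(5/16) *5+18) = -113.88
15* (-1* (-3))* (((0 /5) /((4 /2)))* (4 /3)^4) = 0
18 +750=768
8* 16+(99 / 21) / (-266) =238303 / 1862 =127.98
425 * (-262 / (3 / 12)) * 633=-281938200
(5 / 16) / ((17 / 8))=0.15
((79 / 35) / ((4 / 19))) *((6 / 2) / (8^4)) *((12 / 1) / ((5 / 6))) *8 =40527 / 44800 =0.90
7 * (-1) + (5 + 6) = 4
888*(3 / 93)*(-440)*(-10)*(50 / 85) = 74140.42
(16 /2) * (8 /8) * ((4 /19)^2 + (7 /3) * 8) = 162112 /1083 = 149.69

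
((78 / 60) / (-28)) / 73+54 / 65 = 220583 / 265720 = 0.83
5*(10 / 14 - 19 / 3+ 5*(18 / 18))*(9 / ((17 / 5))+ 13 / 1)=-2470 / 51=-48.43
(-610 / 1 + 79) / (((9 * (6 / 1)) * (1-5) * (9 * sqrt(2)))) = 59 * sqrt(2) / 432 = 0.19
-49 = -49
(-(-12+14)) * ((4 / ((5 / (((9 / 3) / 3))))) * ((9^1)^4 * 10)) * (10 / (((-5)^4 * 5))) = -209952 / 625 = -335.92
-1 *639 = -639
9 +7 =16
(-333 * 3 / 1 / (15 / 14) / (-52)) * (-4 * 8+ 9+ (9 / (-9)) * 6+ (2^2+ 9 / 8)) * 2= -445221 / 520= -856.19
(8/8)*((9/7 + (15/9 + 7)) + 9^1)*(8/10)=15.16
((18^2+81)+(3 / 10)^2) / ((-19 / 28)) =-283563 / 475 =-596.97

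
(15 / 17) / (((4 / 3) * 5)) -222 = -15087 / 68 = -221.87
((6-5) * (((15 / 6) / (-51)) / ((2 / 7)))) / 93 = -35 / 18972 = -0.00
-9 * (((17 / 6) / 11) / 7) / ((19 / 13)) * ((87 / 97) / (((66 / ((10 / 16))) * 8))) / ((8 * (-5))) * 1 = 19227 / 3196971008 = 0.00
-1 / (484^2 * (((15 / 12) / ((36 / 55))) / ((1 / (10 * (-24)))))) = 3 / 322102000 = 0.00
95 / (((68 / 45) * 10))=6.29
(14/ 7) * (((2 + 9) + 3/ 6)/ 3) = 7.67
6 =6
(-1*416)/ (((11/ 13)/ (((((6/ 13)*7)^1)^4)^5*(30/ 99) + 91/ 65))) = -2286908664121.95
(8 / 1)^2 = 64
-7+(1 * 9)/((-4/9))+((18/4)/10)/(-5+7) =-1081/40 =-27.02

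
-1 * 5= -5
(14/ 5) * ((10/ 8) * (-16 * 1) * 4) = -224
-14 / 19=-0.74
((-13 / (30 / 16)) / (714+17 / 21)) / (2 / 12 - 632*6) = 4368 / 1707576305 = 0.00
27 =27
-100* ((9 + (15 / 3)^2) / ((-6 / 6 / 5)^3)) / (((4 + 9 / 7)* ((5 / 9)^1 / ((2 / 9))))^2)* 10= 33320000 / 1369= 24338.93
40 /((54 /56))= 1120 /27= 41.48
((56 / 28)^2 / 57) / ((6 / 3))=2 / 57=0.04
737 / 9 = 81.89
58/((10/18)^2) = 187.92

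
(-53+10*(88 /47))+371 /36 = -40559 /1692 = -23.97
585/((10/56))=3276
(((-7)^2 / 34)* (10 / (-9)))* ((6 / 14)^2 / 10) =-1 / 34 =-0.03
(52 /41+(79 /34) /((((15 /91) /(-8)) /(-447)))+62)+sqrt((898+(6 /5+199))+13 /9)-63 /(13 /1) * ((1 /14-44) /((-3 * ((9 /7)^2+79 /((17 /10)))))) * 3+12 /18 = 2 * sqrt(61855) /15+549932245054799 /10896849210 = 50500.25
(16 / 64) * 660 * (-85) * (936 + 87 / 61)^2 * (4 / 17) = -10790655113700 / 3721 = -2899934188.04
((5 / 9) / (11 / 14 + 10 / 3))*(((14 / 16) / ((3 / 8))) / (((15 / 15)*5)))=98 / 1557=0.06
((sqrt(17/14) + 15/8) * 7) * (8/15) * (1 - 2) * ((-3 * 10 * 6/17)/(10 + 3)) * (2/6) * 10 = 160 * sqrt(238)/221 + 4200/221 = 30.17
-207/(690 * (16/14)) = -21/80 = -0.26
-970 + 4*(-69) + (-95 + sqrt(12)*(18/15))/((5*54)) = -67303/54 + 2*sqrt(3)/225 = -1246.34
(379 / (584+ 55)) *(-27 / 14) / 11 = -1137 / 10934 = -0.10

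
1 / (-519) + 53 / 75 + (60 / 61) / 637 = 118695636 / 168056525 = 0.71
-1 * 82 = -82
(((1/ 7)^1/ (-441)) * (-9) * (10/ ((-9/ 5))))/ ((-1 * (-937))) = -50/ 2892519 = -0.00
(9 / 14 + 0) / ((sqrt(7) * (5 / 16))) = 72 * sqrt(7) / 245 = 0.78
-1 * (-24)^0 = -1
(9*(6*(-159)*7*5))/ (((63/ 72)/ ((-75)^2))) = -1931850000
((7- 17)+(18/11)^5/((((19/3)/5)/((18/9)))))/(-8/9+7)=46957230/33659659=1.40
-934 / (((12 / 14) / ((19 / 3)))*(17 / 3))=-62111 / 51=-1217.86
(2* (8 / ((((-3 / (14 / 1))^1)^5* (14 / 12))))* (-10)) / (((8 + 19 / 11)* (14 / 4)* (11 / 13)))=91320320 / 8667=10536.55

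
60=60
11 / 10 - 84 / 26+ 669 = 666.87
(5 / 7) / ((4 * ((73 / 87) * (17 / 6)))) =1305 / 17374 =0.08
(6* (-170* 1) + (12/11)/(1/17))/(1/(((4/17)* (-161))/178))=208656/979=213.13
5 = 5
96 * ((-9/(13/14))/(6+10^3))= -6048/6539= -0.92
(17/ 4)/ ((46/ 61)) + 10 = 2877/ 184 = 15.64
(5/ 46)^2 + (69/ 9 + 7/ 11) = 580609/ 69828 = 8.31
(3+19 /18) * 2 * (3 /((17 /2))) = 146 /51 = 2.86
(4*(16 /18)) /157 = 32 /1413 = 0.02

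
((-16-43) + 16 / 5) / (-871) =0.06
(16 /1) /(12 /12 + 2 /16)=128 /9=14.22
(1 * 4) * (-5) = -20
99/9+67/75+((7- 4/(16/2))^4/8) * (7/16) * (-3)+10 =-270.97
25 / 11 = 2.27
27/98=0.28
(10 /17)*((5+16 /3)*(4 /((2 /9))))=1860 /17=109.41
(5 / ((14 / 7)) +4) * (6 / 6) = 13 / 2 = 6.50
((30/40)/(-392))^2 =9/2458624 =0.00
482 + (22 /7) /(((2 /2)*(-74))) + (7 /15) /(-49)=1872368 /3885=481.95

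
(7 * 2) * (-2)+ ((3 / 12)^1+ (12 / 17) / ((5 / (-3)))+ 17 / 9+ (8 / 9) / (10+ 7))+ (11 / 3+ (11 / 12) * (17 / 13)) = -47221 / 2210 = -21.37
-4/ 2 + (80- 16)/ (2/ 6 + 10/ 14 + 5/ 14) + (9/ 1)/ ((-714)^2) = 145575139/ 3341996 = 43.56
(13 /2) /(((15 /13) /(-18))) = -507 /5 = -101.40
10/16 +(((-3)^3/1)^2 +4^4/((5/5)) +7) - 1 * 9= 7869/8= 983.62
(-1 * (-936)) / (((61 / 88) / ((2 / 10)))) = 82368 / 305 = 270.06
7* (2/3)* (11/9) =154/27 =5.70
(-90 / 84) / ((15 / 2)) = -1 / 7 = -0.14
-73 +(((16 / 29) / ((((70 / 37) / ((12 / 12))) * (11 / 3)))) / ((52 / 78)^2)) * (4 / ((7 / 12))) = -5609411 / 78155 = -71.77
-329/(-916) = 329/916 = 0.36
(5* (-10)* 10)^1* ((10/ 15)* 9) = -3000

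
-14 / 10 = -7 / 5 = -1.40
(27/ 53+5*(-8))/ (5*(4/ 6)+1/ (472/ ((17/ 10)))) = -29636880/ 2504303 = -11.83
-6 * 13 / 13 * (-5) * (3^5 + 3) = 7380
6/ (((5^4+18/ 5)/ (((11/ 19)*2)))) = 660/ 59717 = 0.01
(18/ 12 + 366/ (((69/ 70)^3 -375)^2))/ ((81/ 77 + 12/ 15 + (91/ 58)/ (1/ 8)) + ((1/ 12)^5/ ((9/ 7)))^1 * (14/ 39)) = 1339914657748411495167056640/ 12844061848852748562187740413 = 0.10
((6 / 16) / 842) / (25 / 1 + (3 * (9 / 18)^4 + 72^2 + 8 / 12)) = 9 / 105280733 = 0.00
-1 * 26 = -26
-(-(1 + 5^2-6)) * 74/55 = 296/11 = 26.91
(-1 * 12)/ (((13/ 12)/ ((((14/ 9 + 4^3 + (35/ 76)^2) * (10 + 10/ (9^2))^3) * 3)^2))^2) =-12330880271506648465807630878373496171407802500000000000000/ 686842236178067956154832920697886107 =-17953002337366151770477.18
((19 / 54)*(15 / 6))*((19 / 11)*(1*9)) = 13.67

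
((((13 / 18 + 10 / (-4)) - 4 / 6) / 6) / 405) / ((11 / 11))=-11 / 10935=-0.00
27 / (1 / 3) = 81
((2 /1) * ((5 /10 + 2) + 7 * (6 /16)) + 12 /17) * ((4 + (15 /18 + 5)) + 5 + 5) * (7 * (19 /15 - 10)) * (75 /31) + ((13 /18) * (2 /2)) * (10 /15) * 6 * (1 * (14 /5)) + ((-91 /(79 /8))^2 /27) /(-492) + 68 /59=-48718359722831123 /1516340570760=-32128.90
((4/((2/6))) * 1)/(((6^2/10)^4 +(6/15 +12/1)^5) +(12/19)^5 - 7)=30951237500/756560618986621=0.00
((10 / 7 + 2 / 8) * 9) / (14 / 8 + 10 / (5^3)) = 3525 / 427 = 8.26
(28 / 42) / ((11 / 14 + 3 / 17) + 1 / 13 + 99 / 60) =61880 / 249603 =0.25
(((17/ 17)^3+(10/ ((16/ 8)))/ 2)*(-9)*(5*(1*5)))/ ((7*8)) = -225/ 16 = -14.06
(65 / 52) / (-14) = -5 / 56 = -0.09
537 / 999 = 0.54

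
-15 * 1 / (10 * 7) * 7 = -3 / 2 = -1.50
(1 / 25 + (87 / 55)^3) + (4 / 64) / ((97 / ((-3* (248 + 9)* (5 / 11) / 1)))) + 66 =18016142341 / 258214000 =69.77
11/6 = 1.83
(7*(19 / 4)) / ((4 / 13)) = 1729 / 16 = 108.06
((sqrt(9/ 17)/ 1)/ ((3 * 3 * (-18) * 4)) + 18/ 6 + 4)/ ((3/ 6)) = 14- sqrt(17)/ 1836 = 14.00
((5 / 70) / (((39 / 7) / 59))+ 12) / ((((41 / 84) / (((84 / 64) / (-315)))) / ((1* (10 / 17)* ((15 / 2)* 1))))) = -34825 / 72488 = -0.48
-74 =-74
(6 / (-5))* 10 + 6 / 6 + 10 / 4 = -17 / 2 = -8.50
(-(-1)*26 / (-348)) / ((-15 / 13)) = 169 / 2610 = 0.06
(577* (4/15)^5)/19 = 590848/14428125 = 0.04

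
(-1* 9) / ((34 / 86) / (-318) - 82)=123066 / 1121285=0.11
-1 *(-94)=94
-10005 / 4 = -2501.25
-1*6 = -6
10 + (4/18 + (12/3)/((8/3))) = 211/18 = 11.72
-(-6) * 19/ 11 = 114/ 11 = 10.36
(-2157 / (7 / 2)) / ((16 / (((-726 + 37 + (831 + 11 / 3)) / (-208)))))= 314203 / 11648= 26.97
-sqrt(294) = -7 * sqrt(6) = -17.15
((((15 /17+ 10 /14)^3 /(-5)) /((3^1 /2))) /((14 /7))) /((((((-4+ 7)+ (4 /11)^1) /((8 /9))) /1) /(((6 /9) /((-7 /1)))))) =241436800 /35352950661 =0.01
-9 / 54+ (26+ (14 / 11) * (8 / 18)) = 5227 / 198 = 26.40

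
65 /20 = 13 /4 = 3.25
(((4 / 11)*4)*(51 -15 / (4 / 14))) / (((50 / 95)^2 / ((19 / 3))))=-13718 / 275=-49.88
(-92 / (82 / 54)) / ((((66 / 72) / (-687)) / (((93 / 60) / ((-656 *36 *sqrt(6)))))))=-1.22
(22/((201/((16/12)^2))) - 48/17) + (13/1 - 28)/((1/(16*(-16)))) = 118010672/30753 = 3837.37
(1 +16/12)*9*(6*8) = 1008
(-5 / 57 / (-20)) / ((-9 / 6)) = -0.00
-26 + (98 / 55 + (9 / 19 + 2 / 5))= -4879 / 209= -23.34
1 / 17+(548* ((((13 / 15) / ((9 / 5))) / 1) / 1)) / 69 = 3.88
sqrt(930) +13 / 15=31.36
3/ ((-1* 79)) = -3/ 79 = -0.04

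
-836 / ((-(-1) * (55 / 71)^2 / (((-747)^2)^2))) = -119292378272136396 / 275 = -433790466444132.35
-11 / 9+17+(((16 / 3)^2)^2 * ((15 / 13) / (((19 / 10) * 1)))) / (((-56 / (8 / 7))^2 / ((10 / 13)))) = 3317062286 / 208159497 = 15.94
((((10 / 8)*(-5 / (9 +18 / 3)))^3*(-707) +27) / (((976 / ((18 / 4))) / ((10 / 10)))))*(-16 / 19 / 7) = -135031 / 3115392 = -0.04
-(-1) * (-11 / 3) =-11 / 3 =-3.67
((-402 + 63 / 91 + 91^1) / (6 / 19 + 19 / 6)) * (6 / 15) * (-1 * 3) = 2759256 / 25805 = 106.93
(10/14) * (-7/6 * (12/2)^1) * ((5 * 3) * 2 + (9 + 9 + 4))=-260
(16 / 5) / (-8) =-0.40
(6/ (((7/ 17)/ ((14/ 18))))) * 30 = 340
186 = 186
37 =37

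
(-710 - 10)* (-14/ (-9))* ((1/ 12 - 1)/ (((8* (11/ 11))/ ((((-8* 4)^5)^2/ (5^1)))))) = 86694292826882048/ 3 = 28898097608960682.67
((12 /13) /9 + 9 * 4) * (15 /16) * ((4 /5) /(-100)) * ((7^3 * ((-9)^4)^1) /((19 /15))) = -594111672 /1235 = -481062.08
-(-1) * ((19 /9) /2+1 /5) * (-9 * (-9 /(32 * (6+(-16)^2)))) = 1017 /83840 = 0.01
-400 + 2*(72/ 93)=-12352/ 31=-398.45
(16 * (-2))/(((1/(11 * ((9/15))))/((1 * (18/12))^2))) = -2376/5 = -475.20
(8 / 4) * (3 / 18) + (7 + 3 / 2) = 53 / 6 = 8.83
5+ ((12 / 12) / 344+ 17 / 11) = 6.55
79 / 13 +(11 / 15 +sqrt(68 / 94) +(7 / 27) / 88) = 7.66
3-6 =-3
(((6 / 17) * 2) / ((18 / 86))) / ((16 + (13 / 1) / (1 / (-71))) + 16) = -172 / 45441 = -0.00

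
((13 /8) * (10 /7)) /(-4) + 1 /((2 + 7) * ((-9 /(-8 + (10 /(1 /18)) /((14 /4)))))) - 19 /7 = -34753 /9072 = -3.83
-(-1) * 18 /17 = 18 /17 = 1.06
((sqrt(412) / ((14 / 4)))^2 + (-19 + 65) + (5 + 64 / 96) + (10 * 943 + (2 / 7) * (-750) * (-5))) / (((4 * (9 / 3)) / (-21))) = -1556249 / 84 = -18526.77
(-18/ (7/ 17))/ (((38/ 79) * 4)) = -12087/ 532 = -22.72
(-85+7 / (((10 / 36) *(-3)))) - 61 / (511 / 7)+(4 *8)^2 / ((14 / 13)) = 2188668 / 2555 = 856.62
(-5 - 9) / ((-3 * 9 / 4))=56 / 27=2.07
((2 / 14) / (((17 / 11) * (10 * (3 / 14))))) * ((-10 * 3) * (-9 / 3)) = 66 / 17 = 3.88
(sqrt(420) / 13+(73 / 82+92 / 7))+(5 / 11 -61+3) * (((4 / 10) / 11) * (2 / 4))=2 * sqrt(105) / 13+4509933 / 347270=14.56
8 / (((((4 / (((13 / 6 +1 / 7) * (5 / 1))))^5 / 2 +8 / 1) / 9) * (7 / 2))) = 2.57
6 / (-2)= -3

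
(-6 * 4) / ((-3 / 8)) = 64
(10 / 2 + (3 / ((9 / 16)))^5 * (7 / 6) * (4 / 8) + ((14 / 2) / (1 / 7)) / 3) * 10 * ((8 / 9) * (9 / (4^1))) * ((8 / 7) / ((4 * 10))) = 7402240 / 5103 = 1450.57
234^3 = 12812904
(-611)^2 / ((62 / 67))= 25012507 / 62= 403427.53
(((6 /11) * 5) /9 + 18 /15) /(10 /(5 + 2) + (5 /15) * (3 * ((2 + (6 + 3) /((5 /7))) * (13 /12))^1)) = 6944 /79673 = 0.09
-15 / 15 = -1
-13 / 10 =-1.30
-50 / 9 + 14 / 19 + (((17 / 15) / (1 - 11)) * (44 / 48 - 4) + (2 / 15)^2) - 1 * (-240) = 2685253 / 11400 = 235.55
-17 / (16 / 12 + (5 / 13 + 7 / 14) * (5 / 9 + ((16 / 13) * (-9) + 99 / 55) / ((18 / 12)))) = 258570 / 55459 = 4.66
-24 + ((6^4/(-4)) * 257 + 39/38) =-3165057/38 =-83290.97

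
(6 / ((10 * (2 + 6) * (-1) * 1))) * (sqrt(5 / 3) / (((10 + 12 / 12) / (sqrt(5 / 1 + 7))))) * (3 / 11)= -9 * sqrt(5) / 2420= -0.01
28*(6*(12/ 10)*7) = 7056/ 5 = 1411.20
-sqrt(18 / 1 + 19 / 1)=-6.08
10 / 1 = 10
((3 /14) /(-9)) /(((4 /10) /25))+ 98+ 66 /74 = 302731 /3108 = 97.40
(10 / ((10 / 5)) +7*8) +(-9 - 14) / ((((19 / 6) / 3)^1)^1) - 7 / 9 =6572 / 171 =38.43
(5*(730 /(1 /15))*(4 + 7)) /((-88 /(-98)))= 1341375 /2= 670687.50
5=5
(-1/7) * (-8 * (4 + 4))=64/7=9.14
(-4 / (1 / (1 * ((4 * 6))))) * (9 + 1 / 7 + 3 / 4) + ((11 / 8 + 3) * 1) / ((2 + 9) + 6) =-903883 / 952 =-949.46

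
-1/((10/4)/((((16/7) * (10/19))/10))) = -0.05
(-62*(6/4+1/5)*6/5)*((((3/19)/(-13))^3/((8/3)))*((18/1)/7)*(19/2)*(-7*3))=-0.04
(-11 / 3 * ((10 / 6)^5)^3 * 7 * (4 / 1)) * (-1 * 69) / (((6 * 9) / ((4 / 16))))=54046630859375 / 774840978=69751.90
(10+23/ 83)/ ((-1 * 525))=-0.02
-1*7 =-7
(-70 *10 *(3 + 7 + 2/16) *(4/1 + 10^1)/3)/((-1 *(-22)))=-33075/22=-1503.41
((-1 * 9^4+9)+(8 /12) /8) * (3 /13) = -78623 /52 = -1511.98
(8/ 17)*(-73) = -584/ 17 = -34.35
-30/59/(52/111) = -1665/1534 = -1.09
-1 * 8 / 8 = -1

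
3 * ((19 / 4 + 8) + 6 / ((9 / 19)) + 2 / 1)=329 / 4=82.25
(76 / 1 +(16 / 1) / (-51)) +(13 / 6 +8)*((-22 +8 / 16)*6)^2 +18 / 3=17265049 / 102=169265.19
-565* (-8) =4520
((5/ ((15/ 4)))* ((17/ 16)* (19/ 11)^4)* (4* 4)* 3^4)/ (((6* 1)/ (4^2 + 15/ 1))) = 1236225006/ 14641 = 84435.83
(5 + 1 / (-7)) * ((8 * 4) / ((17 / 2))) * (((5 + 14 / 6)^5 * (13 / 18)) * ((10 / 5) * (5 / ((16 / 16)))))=42878218240 / 15309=2800850.37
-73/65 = -1.12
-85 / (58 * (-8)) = 85 / 464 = 0.18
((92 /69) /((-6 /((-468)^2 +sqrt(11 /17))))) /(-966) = sqrt(187) /73899 +8112 /161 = 50.39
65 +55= 120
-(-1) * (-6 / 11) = -6 / 11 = -0.55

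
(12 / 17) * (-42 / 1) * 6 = -3024 / 17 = -177.88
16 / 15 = 1.07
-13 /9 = -1.44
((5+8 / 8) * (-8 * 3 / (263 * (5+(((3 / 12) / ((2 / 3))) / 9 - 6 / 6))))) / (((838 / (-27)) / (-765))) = -35691840 / 10689109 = -3.34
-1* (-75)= 75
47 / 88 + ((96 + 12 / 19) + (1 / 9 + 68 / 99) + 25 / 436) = 160777163 / 1640232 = 98.02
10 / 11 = 0.91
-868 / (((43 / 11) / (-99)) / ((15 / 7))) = 2025540 / 43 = 47105.58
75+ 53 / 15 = 78.53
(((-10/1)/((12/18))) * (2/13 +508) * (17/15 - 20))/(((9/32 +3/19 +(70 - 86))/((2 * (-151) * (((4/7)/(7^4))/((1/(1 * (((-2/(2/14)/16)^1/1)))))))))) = -171634872384/295306193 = -581.21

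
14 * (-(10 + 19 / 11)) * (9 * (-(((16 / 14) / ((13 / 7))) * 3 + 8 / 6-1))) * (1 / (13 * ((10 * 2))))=46053 / 3718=12.39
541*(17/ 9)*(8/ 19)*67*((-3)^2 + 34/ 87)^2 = 173181496552/ 68121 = 2542262.98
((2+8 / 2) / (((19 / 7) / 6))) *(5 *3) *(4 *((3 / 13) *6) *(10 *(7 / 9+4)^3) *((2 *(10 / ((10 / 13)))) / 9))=1780956800 / 513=3471650.68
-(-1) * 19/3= 19/3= 6.33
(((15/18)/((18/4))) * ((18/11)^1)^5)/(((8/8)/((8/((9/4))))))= 1244160/161051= 7.73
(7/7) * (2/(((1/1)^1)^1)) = 2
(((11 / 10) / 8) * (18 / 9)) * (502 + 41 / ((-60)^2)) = 19879651 / 144000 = 138.05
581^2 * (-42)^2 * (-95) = -56568472380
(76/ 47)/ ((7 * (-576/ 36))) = -19/ 1316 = -0.01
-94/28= -47/14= -3.36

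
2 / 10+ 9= 46 / 5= 9.20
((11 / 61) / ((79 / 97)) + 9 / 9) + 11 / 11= 10705 / 4819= 2.22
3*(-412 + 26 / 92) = -56817 / 46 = -1235.15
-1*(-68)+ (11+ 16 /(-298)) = 11763 /149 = 78.95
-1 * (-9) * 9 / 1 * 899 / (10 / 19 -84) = -1383561 / 1586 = -872.36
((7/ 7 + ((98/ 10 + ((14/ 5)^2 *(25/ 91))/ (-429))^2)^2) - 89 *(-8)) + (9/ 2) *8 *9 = 6192395112159944452846/ 604620120236900625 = 10241.79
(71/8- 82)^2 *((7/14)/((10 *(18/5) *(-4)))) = -38025/2048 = -18.57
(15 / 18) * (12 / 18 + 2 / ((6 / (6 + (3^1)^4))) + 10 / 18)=680 / 27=25.19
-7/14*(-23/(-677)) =-23/1354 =-0.02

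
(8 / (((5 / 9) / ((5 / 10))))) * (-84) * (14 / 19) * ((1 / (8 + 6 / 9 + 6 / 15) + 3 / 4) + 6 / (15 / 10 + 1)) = -11732364 / 8075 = -1452.92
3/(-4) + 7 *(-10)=-283/4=-70.75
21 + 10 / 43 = 913 / 43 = 21.23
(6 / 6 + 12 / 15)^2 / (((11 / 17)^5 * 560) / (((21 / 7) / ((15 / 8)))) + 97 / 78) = 0.08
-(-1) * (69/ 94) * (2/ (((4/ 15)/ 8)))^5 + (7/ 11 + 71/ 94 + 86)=590198490363/ 1034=570791576.75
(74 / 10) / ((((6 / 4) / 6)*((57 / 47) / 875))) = 1217300 / 57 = 21356.14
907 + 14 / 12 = 5449 / 6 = 908.17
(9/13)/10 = 9/130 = 0.07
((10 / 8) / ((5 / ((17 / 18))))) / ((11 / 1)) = 17 / 792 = 0.02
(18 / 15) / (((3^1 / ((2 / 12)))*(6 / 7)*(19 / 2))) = 7 / 855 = 0.01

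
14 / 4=7 / 2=3.50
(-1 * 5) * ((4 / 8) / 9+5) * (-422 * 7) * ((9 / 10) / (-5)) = -134407 / 10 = -13440.70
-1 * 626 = -626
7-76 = -69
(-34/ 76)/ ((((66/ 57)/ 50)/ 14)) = -2975/ 11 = -270.45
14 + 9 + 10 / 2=28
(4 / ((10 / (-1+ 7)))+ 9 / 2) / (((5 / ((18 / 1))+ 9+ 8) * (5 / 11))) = 6831 / 7775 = 0.88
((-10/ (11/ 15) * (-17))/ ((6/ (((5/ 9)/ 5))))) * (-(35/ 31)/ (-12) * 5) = 74375/ 36828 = 2.02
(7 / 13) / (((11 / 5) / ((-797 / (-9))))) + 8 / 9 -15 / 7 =183968 / 9009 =20.42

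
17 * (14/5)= 238/5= 47.60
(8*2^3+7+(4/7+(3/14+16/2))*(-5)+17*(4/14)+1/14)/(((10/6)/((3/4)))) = 72/5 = 14.40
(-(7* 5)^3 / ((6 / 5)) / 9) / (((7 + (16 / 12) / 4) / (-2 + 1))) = 214375 / 396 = 541.35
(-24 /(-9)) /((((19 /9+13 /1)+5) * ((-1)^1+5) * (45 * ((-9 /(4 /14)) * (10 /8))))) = -16 /855225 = -0.00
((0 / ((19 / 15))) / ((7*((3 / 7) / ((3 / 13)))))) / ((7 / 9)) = 0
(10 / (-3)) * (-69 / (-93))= -230 / 93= -2.47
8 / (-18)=-4 / 9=-0.44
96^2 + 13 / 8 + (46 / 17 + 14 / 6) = 3762847 / 408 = 9222.66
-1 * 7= -7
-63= -63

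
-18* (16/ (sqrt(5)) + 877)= -15914.80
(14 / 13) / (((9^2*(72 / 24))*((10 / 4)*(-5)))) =-28 / 78975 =-0.00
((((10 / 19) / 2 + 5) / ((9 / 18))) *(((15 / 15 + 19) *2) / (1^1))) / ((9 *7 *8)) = 1000 / 1197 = 0.84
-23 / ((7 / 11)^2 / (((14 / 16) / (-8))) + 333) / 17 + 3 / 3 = 674582 / 677365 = 1.00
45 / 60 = 3 / 4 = 0.75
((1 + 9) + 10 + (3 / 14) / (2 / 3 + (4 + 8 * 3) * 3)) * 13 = 924677 / 3556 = 260.03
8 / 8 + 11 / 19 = 30 / 19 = 1.58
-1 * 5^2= -25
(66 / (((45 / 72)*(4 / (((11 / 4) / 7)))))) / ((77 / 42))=5.66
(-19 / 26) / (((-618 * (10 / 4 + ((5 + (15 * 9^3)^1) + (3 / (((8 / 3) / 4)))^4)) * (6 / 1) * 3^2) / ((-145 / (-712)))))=0.00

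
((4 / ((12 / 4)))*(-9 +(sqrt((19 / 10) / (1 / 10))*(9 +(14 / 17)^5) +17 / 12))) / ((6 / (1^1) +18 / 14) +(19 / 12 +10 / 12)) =-2548 / 2445 +1491452144*sqrt(19) / 1157183455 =4.58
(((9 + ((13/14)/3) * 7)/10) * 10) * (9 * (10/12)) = 335/4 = 83.75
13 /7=1.86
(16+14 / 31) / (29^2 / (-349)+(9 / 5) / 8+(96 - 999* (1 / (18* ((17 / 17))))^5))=0.18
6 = 6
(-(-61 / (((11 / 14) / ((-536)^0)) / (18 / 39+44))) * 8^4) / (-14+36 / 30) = -157955840 / 143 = -1104586.29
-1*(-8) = 8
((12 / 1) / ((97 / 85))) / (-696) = -85 / 5626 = -0.02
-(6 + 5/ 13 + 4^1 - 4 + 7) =-174/ 13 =-13.38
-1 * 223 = -223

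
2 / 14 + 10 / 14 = 6 / 7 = 0.86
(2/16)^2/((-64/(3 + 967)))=-485/2048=-0.24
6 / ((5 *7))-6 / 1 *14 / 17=-2838 / 595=-4.77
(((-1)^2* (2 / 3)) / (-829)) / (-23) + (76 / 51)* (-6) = -8694518 / 972417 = -8.94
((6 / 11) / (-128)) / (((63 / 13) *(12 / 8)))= -0.00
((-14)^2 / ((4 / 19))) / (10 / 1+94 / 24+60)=11172 / 887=12.60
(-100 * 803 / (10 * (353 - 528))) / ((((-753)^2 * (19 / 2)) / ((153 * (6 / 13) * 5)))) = 327624 / 108928729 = 0.00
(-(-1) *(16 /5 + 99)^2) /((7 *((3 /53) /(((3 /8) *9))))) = 17793531 /200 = 88967.66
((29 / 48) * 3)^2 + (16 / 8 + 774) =199497 / 256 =779.29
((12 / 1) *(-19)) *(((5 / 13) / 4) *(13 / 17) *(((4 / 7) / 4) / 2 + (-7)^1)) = 27645 / 238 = 116.16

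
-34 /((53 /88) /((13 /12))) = -9724 /159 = -61.16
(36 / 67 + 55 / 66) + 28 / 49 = 5465 / 2814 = 1.94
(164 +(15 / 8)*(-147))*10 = -1116.25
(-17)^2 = 289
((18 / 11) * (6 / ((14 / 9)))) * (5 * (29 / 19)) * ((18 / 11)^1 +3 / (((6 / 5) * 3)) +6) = 6565455 / 16093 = 407.97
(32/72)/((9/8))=32/81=0.40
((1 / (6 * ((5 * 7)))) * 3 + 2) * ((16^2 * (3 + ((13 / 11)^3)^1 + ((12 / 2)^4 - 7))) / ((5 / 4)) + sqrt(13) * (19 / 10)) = 533677.95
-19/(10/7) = -133/10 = -13.30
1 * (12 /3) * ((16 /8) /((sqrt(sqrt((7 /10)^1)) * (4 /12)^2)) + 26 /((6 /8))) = 72 * 10^(1 /4) * 7^(3 /4) /7 + 416 /3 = 217.38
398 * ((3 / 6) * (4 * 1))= 796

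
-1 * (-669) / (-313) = -669 / 313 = -2.14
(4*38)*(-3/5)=-456/5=-91.20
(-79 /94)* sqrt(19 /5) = -79* sqrt(95) /470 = -1.64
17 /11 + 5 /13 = 276 /143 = 1.93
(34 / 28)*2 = 17 / 7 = 2.43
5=5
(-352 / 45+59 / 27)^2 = 31.78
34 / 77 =0.44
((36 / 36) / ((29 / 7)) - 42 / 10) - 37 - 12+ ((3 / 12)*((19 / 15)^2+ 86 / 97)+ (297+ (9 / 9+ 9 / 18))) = 623213753 / 2531700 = 246.16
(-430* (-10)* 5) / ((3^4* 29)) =21500 / 2349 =9.15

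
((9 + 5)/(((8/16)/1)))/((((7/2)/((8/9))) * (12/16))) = 256/27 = 9.48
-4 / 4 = -1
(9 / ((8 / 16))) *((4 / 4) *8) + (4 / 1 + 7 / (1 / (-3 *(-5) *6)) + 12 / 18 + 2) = 780.67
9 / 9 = 1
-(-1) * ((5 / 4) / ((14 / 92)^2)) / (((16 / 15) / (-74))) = -3744.83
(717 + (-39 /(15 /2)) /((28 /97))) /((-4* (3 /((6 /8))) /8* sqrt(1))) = -48929 /140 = -349.49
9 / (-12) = -3 / 4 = -0.75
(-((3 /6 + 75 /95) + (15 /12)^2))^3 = -651714363 /28094464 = -23.20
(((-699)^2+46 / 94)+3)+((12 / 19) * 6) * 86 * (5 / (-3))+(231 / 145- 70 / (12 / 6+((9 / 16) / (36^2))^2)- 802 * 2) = 668696999661660184 / 1374720621005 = 486423.92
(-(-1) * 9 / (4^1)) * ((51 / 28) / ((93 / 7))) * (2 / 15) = 51 / 1240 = 0.04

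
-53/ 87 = -0.61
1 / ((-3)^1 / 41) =-41 / 3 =-13.67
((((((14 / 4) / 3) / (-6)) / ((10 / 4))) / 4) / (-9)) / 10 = 7 / 32400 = 0.00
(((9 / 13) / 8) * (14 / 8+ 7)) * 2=315 / 208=1.51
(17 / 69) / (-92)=-17 / 6348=-0.00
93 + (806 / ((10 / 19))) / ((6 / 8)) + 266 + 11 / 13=468334 / 195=2401.71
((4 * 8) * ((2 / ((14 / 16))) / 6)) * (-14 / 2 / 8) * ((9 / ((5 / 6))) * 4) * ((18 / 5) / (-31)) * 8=428.10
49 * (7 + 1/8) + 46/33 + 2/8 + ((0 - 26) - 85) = 63299/264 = 239.77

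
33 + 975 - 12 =996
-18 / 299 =-0.06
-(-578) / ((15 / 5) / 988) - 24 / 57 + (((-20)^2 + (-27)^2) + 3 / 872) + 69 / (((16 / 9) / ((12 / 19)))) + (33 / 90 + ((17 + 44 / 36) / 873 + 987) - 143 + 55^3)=358727.15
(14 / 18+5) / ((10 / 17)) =442 / 45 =9.82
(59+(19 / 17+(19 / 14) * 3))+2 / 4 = 7698 / 119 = 64.69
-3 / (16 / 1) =-3 / 16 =-0.19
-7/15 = -0.47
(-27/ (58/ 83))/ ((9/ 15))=-3735/ 58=-64.40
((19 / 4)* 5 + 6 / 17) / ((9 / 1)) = 1639 / 612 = 2.68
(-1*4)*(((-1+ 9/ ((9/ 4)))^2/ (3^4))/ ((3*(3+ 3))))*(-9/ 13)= 2/ 117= 0.02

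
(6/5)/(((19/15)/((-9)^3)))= -690.63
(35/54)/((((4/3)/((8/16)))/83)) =2905/144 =20.17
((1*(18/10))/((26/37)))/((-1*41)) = -333/5330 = -0.06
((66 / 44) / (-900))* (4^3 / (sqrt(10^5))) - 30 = -30 - sqrt(10) / 9375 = -30.00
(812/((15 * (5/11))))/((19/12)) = 35728/475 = 75.22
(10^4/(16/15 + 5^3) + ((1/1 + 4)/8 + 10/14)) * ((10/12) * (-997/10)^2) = 566043395095/847168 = 668159.56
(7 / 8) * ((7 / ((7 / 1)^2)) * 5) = 5 / 8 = 0.62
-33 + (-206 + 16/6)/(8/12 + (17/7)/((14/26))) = -55003/761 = -72.28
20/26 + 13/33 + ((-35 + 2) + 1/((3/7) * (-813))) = -11104955/348777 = -31.84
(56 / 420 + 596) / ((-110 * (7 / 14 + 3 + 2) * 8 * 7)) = -4471 / 254100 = -0.02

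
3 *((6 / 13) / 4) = 9 / 26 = 0.35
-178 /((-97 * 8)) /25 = 89 /9700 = 0.01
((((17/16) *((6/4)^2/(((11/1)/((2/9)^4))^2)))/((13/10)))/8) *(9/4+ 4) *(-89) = -189125/30094440948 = -0.00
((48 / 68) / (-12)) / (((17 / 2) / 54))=-108 / 289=-0.37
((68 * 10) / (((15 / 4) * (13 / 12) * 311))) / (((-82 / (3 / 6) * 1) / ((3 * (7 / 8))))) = -1428 / 165763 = -0.01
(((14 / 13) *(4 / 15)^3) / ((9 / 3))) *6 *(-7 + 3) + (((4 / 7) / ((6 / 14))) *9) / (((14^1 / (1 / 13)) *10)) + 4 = 1180349 / 307125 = 3.84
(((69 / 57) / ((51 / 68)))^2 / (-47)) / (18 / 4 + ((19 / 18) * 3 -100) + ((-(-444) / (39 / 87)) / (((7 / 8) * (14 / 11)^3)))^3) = -257384382747773008 / 768642506308234034299552179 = -0.00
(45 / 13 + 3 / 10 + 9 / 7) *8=18372 / 455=40.38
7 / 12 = 0.58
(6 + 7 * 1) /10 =13 /10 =1.30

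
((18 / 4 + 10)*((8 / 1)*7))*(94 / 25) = 76328 / 25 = 3053.12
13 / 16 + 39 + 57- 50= 749 / 16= 46.81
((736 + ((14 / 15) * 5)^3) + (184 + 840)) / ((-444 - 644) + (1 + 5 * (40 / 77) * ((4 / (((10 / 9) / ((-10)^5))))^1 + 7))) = -3870328 / 1946222073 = -0.00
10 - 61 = -51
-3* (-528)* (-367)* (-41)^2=-977212368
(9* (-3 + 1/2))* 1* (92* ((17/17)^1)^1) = -2070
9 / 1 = 9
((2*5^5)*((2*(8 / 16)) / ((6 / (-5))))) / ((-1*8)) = 15625 / 24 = 651.04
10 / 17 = 0.59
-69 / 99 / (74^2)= -23 / 180708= -0.00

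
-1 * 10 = -10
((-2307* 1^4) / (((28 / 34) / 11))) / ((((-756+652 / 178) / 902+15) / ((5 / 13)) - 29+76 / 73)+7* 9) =-2106819645205 / 4913929552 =-428.74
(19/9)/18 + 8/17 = 1619/2754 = 0.59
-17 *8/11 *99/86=-612/43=-14.23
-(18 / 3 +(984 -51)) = -939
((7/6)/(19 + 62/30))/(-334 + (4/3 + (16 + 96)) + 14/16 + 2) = -0.00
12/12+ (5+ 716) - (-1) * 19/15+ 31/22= 239143/330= 724.68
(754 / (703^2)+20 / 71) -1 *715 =-25078582171 / 35088839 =-714.72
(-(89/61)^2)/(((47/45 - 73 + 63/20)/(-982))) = -280023192/9216917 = -30.38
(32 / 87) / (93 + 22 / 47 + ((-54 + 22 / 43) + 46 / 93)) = 2004832 / 220610917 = 0.01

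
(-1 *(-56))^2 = 3136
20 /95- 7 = -129 /19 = -6.79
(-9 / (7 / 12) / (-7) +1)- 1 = 108 / 49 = 2.20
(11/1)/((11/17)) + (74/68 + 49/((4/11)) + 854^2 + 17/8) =99208051/136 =729470.96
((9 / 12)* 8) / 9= 2 / 3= 0.67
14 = 14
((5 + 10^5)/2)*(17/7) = 121434.64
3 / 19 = 0.16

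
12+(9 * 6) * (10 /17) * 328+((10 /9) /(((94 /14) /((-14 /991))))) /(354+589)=70095999682016 /6720082983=10430.82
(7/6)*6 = 7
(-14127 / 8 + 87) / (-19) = 13431 / 152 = 88.36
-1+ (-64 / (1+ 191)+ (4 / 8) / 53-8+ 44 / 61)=-166873 / 19398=-8.60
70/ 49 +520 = 3650/ 7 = 521.43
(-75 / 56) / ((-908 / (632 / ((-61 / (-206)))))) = 610275 / 193858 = 3.15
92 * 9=828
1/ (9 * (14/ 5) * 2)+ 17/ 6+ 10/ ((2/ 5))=7019/ 252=27.85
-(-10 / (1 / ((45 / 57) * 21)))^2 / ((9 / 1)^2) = -122500 / 361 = -339.34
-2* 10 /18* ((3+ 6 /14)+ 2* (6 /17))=-1640 /357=-4.59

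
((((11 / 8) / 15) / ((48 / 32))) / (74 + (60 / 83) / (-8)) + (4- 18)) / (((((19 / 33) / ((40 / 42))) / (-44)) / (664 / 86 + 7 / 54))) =3171712490804 / 396521811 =7998.83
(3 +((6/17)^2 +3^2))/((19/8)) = 28032/5491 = 5.11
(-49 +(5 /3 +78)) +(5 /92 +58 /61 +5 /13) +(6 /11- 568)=-1288996615 /2407548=-535.40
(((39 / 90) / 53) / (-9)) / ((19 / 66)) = -143 / 45315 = -0.00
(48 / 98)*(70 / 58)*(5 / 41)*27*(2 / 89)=32400 / 740747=0.04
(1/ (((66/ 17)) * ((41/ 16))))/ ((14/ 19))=1292/ 9471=0.14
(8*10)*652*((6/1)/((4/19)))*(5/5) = 1486560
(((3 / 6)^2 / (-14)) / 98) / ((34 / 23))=-23 / 186592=-0.00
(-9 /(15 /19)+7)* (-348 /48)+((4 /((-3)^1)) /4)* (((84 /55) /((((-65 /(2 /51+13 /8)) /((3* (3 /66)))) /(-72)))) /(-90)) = 213268981 /6685250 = 31.90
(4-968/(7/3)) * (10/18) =-14380/63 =-228.25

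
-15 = -15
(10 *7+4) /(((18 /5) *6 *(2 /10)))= 925 /54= 17.13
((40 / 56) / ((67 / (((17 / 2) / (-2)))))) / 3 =-85 / 5628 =-0.02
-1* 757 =-757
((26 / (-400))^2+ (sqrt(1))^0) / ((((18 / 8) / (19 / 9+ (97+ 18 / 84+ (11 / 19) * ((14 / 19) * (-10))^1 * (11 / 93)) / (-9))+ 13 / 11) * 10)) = 0.11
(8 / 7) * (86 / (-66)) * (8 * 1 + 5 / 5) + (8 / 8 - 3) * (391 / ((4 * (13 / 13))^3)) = -63131 / 2464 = -25.62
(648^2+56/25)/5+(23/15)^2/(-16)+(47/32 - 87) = 3020240513/36000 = 83895.57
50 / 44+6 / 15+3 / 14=674 / 385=1.75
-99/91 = -1.09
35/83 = 0.42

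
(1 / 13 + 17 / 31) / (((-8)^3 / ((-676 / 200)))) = 819 / 198400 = 0.00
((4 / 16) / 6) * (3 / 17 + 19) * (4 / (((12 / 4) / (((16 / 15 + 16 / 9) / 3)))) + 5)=413531 / 82620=5.01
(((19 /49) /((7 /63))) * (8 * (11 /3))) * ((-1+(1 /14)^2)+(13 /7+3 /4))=396264 /2401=165.04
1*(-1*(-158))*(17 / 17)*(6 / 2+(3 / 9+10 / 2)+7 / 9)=12956 / 9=1439.56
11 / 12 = 0.92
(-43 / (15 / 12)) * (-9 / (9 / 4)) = 688 / 5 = 137.60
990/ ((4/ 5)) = 1237.50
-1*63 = -63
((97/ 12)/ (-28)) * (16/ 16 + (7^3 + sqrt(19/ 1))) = -4171/ 42 - 97 * sqrt(19)/ 336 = -100.57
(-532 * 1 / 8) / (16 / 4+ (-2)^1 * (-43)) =-133 / 180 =-0.74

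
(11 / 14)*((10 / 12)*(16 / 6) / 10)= 11 / 63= 0.17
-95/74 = -1.28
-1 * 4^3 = -64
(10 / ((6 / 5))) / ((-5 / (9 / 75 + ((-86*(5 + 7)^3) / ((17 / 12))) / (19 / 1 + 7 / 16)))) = 237767513 / 26435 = 8994.42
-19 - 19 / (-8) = -16.62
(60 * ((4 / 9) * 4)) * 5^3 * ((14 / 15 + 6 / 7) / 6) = 752000 / 189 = 3978.84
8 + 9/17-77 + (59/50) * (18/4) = -107373/1700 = -63.16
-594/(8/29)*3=-6459.75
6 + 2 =8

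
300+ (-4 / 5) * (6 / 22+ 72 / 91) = 299448 / 1001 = 299.15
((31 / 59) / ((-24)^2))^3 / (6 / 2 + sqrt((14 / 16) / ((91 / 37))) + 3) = 387283 / 3031131890958336 - 29791 * sqrt(962) / 72747165383000064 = 0.00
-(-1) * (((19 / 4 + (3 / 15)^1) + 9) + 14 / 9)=15.51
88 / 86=1.02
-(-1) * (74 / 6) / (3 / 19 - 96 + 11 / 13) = -9139 / 70392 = -0.13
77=77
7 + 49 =56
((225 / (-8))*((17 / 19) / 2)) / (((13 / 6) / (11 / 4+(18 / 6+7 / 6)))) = -317475 / 7904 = -40.17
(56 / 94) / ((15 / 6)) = 56 / 235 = 0.24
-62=-62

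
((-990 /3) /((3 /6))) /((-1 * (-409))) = -660 /409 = -1.61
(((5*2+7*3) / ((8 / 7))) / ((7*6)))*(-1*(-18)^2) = -837 / 4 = -209.25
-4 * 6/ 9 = -8/ 3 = -2.67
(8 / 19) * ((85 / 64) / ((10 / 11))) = 187 / 304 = 0.62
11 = 11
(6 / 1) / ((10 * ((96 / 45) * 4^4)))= 9 / 8192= 0.00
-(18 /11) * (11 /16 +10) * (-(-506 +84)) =-324729 /44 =-7380.20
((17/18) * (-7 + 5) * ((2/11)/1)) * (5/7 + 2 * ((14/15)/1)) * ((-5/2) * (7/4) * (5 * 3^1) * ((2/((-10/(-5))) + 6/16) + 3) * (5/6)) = 4031125/19008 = 212.08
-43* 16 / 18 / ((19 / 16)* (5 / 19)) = -5504 / 45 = -122.31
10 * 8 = 80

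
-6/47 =-0.13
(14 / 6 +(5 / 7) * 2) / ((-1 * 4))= -79 / 84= -0.94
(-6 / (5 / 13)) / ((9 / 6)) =-52 / 5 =-10.40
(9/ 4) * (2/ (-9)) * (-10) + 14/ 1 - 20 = -1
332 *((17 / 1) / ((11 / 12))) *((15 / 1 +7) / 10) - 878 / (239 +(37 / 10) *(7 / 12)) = 1959453792 / 144695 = 13541.96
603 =603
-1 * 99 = -99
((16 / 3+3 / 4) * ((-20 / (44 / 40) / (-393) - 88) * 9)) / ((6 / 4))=-13878176 / 4323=-3210.31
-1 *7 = -7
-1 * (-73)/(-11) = -73/11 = -6.64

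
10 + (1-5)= 6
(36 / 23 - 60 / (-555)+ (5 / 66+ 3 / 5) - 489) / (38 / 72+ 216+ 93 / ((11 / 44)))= -819997062 / 991657535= -0.83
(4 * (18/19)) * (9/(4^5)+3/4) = 6993/2432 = 2.88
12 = 12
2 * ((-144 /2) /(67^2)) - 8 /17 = -38360 /76313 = -0.50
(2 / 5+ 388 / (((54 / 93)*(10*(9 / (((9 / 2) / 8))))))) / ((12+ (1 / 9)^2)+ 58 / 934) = 2769777 / 7307840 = 0.38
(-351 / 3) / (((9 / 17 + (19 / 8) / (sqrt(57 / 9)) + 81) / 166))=-9762584832 / 40975757 + 14967888 * sqrt(57) / 40975757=-235.49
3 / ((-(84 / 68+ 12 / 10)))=-85 / 69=-1.23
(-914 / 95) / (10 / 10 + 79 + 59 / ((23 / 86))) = -10511 / 328415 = -0.03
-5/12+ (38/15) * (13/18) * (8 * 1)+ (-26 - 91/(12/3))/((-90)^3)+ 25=7624453/194400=39.22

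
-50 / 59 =-0.85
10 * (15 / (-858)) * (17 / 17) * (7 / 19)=-175 / 2717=-0.06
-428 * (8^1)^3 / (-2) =109568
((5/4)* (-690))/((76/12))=-5175/38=-136.18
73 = 73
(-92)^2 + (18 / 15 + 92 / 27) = 1143262 / 135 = 8468.61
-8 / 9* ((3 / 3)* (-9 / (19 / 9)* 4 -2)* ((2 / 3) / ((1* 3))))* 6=11584 / 513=22.58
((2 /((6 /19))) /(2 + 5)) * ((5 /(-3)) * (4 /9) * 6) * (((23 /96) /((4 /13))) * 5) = -15.66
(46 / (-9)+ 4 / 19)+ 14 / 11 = -6824 / 1881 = -3.63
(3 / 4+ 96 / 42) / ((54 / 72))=85 / 21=4.05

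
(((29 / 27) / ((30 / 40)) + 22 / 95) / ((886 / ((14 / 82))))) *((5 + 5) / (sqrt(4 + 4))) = 44807 *sqrt(2) / 55905714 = 0.00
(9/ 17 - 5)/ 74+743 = 467309/ 629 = 742.94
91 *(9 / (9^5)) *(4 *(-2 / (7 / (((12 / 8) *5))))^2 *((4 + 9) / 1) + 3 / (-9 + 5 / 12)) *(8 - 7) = 64376 / 19467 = 3.31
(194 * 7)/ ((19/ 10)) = 13580/ 19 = 714.74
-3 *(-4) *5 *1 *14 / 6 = 140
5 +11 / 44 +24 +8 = 149 / 4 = 37.25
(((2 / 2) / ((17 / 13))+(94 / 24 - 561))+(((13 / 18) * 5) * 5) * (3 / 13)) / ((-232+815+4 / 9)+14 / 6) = -337917 / 358496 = -0.94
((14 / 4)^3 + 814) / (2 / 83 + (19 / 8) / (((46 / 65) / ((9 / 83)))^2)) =99926185020 / 9312323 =10730.53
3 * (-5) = -15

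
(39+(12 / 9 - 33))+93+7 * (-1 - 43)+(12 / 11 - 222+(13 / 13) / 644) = -9108059 / 21252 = -428.57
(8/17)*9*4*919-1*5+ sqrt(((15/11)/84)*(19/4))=sqrt(7315)/308+ 264587/17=15564.22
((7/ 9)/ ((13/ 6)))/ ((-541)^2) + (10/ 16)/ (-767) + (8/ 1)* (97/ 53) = 4180601022877/ 285546607944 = 14.64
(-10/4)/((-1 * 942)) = 5/1884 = 0.00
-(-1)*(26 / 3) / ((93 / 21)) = 182 / 93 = 1.96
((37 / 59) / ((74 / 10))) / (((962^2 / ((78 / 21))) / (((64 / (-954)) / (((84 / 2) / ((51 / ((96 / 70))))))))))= -425 / 21036160782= -0.00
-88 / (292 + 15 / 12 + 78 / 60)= -1760 / 5891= -0.30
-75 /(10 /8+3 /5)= -1500 /37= -40.54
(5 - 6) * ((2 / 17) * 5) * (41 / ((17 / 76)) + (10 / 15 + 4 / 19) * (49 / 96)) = -42731005 / 395352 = -108.08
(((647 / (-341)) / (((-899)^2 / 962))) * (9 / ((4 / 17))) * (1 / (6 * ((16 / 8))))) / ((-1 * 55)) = 15871557 / 121262478040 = 0.00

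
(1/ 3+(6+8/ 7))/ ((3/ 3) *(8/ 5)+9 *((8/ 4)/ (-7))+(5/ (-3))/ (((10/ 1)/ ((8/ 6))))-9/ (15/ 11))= -471/ 491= -0.96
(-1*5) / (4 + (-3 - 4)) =5 / 3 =1.67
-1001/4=-250.25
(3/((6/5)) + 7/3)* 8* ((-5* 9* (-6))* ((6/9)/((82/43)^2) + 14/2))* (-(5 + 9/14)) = -4979557230/11767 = -423179.84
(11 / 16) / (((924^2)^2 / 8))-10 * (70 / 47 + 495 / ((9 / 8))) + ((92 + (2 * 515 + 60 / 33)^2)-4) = 6604816727074148399 / 6229067733504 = 1060321.87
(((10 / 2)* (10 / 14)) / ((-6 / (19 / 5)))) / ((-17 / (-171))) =-5415 / 238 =-22.75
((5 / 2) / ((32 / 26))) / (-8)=-0.25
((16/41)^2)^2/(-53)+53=7937497113/149765333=53.00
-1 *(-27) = 27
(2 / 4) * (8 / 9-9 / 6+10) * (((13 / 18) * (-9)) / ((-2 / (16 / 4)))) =2197 / 36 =61.03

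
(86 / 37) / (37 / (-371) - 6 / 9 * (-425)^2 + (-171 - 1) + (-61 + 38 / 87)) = -1387911 / 72042670622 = -0.00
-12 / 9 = -4 / 3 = -1.33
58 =58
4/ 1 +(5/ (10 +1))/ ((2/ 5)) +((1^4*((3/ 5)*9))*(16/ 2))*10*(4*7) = 12101.14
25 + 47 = 72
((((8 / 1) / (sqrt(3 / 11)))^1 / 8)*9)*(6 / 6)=17.23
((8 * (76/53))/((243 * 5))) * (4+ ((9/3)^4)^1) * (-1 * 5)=-51680/12879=-4.01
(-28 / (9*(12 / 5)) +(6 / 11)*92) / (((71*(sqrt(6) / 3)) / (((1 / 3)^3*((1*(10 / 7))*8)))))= 580760*sqrt(6) / 3985443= 0.36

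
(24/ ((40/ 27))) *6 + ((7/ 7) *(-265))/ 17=81.61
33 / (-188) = -33 / 188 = -0.18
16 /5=3.20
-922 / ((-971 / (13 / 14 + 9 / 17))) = 159967 / 115549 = 1.38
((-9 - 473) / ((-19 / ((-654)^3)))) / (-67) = 134828059248 / 1273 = 105913636.49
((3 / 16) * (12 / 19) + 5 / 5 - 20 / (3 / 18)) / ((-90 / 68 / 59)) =1812421 / 342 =5299.48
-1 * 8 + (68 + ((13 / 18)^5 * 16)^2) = 974686748089 / 13947137604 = 69.88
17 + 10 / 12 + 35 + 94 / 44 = 1814 / 33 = 54.97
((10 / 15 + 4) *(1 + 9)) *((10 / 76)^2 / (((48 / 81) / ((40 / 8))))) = 39375 / 5776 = 6.82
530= 530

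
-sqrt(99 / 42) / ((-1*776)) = sqrt(462) / 10864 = 0.00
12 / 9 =4 / 3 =1.33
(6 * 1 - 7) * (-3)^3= 27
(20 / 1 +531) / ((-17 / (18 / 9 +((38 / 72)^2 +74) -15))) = -43758767 / 22032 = -1986.15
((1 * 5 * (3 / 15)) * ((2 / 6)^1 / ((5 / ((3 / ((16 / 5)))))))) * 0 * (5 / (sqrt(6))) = 0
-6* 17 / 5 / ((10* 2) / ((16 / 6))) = -68 / 25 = -2.72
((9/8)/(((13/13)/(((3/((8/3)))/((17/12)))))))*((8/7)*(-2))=-243/119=-2.04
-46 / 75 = -0.61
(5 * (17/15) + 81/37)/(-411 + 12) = -872/44289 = -0.02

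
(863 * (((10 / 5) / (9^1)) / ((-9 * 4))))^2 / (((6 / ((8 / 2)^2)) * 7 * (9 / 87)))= 43196602 / 413343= 104.51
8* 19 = 152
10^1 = 10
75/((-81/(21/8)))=-175/72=-2.43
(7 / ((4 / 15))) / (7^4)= 15 / 1372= 0.01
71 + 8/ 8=72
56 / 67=0.84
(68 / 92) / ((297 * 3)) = 0.00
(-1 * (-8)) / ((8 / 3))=3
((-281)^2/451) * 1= 78961/451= 175.08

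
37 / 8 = 4.62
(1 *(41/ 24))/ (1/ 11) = 451/ 24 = 18.79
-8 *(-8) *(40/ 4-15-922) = -59328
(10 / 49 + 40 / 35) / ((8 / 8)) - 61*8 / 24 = -2791 / 147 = -18.99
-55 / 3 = -18.33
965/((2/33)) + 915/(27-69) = 111305/7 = 15900.71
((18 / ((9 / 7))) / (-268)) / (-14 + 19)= -0.01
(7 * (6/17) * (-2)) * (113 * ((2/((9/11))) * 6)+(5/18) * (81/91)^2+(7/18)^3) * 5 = -400270189055/9773946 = -40952.77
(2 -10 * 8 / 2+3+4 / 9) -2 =-329 / 9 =-36.56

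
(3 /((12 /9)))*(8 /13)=18 /13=1.38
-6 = -6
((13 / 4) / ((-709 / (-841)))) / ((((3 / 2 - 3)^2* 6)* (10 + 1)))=10933 / 421146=0.03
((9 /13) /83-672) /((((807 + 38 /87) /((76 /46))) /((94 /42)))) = -37554741726 /12203238593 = -3.08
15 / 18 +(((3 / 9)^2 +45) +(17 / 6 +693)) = 741.78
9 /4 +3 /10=51 /20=2.55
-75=-75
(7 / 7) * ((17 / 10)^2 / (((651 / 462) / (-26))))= -41327 / 775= -53.33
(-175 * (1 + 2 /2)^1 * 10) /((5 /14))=-9800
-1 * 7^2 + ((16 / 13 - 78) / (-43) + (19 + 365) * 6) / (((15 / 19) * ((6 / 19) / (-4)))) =-37044.04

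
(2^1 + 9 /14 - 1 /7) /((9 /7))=35 /18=1.94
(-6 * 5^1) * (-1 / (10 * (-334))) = -3 / 334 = -0.01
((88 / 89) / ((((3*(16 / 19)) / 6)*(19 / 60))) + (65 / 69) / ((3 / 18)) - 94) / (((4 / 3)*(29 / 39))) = -4845789 / 59363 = -81.63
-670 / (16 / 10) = -1675 / 4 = -418.75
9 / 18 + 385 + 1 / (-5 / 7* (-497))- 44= 242467 / 710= 341.50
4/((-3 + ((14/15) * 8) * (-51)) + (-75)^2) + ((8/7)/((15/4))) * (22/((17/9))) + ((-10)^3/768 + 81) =83.25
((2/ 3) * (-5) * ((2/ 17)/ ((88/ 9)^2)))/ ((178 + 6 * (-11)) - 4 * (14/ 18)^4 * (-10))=-885735/ 27345659264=-0.00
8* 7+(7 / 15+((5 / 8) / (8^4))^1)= 27754571 / 491520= 56.47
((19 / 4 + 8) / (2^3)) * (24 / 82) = 153 / 328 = 0.47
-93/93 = -1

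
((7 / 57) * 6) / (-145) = -14 / 2755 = -0.01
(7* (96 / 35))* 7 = 672 / 5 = 134.40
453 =453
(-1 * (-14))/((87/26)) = 364/87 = 4.18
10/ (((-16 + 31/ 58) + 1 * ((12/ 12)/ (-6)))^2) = 7569/ 184960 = 0.04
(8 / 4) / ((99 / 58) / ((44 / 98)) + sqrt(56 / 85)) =0.43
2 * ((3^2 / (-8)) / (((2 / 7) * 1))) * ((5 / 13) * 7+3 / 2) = -6867 / 208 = -33.01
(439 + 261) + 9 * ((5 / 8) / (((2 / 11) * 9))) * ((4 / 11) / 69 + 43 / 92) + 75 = 3429575 / 4416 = 776.62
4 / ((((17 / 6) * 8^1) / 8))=24 / 17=1.41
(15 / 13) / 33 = 5 / 143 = 0.03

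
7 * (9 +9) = 126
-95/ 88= -1.08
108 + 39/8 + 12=999/8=124.88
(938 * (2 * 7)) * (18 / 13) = 236376 / 13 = 18182.77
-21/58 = -0.36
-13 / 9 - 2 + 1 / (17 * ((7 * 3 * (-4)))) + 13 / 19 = -224729 / 81396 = -2.76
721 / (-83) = -721 / 83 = -8.69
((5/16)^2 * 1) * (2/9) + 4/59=6083/67968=0.09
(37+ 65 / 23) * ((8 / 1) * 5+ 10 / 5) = 38472 / 23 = 1672.70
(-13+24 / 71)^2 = 808201 / 5041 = 160.33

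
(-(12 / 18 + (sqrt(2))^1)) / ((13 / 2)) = -2 * sqrt(2) / 13 -4 / 39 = -0.32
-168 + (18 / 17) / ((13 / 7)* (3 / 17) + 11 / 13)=-151725 / 908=-167.10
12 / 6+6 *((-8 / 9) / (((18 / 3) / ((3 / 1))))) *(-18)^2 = -862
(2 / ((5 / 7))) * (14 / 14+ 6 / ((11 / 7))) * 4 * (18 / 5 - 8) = -5936 / 25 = -237.44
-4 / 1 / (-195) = 4 / 195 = 0.02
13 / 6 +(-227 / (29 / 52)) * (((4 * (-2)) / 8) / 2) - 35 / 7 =34919 / 174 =200.68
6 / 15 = 0.40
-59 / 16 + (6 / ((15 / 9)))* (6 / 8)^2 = -133 / 80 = -1.66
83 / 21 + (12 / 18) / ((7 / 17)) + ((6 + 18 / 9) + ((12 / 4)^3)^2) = 5198 / 7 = 742.57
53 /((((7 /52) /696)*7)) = 39146.45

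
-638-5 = -643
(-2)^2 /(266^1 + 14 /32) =64 /4263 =0.02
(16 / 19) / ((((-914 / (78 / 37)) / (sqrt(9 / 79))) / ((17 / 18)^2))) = -15028 * sqrt(79) / 228423681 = -0.00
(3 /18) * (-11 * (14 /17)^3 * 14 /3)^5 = -6737428102248771288066162688 /2086706404550655713097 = -3228737.92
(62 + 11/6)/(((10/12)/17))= 6511/5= 1302.20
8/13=0.62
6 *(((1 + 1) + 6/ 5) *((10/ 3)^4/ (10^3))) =64/ 27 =2.37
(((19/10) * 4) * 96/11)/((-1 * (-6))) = 608/55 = 11.05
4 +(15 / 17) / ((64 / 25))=4727 / 1088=4.34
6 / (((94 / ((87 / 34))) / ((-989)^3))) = -252481395609 / 1598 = -157998370.22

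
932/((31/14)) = 420.90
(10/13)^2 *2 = 200/169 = 1.18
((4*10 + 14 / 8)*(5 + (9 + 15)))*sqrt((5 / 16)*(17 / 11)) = 4843*sqrt(935) / 176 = 841.41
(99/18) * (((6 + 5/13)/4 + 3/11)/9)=1069/936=1.14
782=782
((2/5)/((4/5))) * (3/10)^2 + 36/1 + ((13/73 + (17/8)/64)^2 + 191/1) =7930909160073/34924134400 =227.09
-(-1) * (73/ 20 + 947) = 19013/ 20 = 950.65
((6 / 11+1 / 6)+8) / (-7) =-575 / 462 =-1.24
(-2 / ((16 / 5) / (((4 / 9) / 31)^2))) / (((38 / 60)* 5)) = -0.00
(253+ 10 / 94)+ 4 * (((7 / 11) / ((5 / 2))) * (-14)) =617432 / 2585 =238.85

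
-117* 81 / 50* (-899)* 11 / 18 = 10413117 / 100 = 104131.17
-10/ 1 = -10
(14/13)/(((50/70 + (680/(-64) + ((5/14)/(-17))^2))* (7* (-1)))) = 226576/14595295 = 0.02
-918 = -918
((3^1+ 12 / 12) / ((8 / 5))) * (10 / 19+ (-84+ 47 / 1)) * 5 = -17325 / 38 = -455.92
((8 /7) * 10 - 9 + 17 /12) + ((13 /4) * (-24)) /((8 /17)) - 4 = -3484 /21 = -165.90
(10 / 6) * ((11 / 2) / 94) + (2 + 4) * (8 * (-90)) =-4319.90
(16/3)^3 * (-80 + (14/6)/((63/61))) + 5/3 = -8596289/729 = -11791.89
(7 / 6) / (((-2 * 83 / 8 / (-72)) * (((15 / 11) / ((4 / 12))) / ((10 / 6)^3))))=30800 / 6723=4.58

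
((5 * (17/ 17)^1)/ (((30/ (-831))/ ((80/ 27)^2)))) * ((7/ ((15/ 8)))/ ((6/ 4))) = -19855360/ 6561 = -3026.27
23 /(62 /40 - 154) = -460 /3049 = -0.15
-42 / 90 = -7 / 15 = -0.47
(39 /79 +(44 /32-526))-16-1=-341995 /632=-541.13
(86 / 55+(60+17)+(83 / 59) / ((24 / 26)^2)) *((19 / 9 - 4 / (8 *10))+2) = 27399854431 / 84110400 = 325.76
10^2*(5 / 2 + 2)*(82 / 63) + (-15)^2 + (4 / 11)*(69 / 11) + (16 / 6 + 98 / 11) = 2095235 / 2541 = 824.57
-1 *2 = -2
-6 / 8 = -3 / 4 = -0.75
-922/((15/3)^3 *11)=-922/1375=-0.67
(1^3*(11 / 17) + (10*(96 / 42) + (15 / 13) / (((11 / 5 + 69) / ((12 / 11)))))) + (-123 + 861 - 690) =108320818 / 1514513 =71.52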